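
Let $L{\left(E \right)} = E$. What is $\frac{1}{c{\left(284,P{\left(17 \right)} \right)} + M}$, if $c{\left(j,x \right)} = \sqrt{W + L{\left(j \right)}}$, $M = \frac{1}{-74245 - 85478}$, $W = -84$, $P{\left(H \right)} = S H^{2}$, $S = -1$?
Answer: $\frac{159723}{5102287345799} + \frac{255114367290 \sqrt{2}}{5102287345799} \approx 0.070711$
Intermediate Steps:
$P{\left(H \right)} = - H^{2}$
$M = - \frac{1}{159723}$ ($M = \frac{1}{-159723} = - \frac{1}{159723} \approx -6.2608 \cdot 10^{-6}$)
$c{\left(j,x \right)} = \sqrt{-84 + j}$
$\frac{1}{c{\left(284,P{\left(17 \right)} \right)} + M} = \frac{1}{\sqrt{-84 + 284} - \frac{1}{159723}} = \frac{1}{\sqrt{200} - \frac{1}{159723}} = \frac{1}{10 \sqrt{2} - \frac{1}{159723}} = \frac{1}{- \frac{1}{159723} + 10 \sqrt{2}}$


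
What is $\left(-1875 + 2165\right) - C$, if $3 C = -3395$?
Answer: $\frac{4265}{3} \approx 1421.7$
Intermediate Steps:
$C = - \frac{3395}{3}$ ($C = \frac{1}{3} \left(-3395\right) = - \frac{3395}{3} \approx -1131.7$)
$\left(-1875 + 2165\right) - C = \left(-1875 + 2165\right) - - \frac{3395}{3} = 290 + \frac{3395}{3} = \frac{4265}{3}$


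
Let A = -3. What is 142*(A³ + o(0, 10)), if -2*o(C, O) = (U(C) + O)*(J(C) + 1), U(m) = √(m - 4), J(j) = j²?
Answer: -4544 - 142*I ≈ -4544.0 - 142.0*I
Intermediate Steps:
U(m) = √(-4 + m)
o(C, O) = -(1 + C²)*(O + √(-4 + C))/2 (o(C, O) = -(√(-4 + C) + O)*(C² + 1)/2 = -(O + √(-4 + C))*(1 + C²)/2 = -(1 + C²)*(O + √(-4 + C))/2)
142*(A³ + o(0, 10)) = 142*((-3)³ + (-½*10 - √(-4 + 0)/2 - ½*10*0² - ½*0²*√(-4 + 0))) = 142*(-27 + (-5 - I - ½*10*0 - ½*0*√(-4))) = 142*(-27 + (-5 - I + 0 - ½*0*2*I)) = 142*(-27 + (-5 - I + 0 + 0)) = 142*(-27 + (-5 - I)) = 142*(-32 - I) = -4544 - 142*I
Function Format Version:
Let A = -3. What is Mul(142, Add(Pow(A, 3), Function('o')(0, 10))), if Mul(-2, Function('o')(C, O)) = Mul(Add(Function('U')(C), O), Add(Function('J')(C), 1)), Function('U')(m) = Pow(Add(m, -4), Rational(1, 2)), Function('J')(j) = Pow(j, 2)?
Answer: Add(-4544, Mul(-142, I)) ≈ Add(-4544.0, Mul(-142.00, I))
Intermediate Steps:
Function('U')(m) = Pow(Add(-4, m), Rational(1, 2))
Function('o')(C, O) = Mul(Rational(-1, 2), Add(1, Pow(C, 2)), Add(O, Pow(Add(-4, C), Rational(1, 2)))) (Function('o')(C, O) = Mul(Rational(-1, 2), Mul(Add(Pow(Add(-4, C), Rational(1, 2)), O), Add(Pow(C, 2), 1))) = Mul(Rational(-1, 2), Mul(Add(O, Pow(Add(-4, C), Rational(1, 2))), Add(1, Pow(C, 2)))) = Mul(Rational(-1, 2), Mul(Add(1, Pow(C, 2)), Add(O, Pow(Add(-4, C), Rational(1, 2))))) = Mul(Rational(-1, 2), Add(1, Pow(C, 2)), Add(O, Pow(Add(-4, C), Rational(1, 2)))))
Mul(142, Add(Pow(A, 3), Function('o')(0, 10))) = Mul(142, Add(Pow(-3, 3), Add(Mul(Rational(-1, 2), 10), Mul(Rational(-1, 2), Pow(Add(-4, 0), Rational(1, 2))), Mul(Rational(-1, 2), 10, Pow(0, 2)), Mul(Rational(-1, 2), Pow(0, 2), Pow(Add(-4, 0), Rational(1, 2)))))) = Mul(142, Add(-27, Add(-5, Mul(Rational(-1, 2), Pow(-4, Rational(1, 2))), Mul(Rational(-1, 2), 10, 0), Mul(Rational(-1, 2), 0, Pow(-4, Rational(1, 2)))))) = Mul(142, Add(-27, Add(-5, Mul(Rational(-1, 2), Mul(2, I)), 0, Mul(Rational(-1, 2), 0, Mul(2, I))))) = Mul(142, Add(-27, Add(-5, Mul(-1, I), 0, 0))) = Mul(142, Add(-27, Add(-5, Mul(-1, I)))) = Mul(142, Add(-32, Mul(-1, I))) = Add(-4544, Mul(-142, I))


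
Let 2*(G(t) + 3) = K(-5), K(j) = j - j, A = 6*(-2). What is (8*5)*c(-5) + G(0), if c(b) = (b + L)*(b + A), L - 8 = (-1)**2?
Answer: -2723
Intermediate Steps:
A = -12
K(j) = 0
L = 9 (L = 8 + (-1)**2 = 8 + 1 = 9)
G(t) = -3 (G(t) = -3 + (1/2)*0 = -3 + 0 = -3)
c(b) = (-12 + b)*(9 + b) (c(b) = (b + 9)*(b - 12) = (9 + b)*(-12 + b) = (-12 + b)*(9 + b))
(8*5)*c(-5) + G(0) = (8*5)*(-108 + (-5)**2 - 3*(-5)) - 3 = 40*(-108 + 25 + 15) - 3 = 40*(-68) - 3 = -2720 - 3 = -2723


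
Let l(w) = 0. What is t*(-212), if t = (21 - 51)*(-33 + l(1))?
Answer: -209880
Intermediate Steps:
t = 990 (t = (21 - 51)*(-33 + 0) = -30*(-33) = 990)
t*(-212) = 990*(-212) = -209880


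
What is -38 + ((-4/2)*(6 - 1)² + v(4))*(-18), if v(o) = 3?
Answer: 808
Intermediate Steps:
-38 + ((-4/2)*(6 - 1)² + v(4))*(-18) = -38 + ((-4/2)*(6 - 1)² + 3)*(-18) = -38 + (-4*½*5² + 3)*(-18) = -38 + (-2*25 + 3)*(-18) = -38 + (-50 + 3)*(-18) = -38 - 47*(-18) = -38 + 846 = 808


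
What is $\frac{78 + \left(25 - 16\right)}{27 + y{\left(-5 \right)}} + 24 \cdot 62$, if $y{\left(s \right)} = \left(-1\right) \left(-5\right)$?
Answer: $\frac{47703}{32} \approx 1490.7$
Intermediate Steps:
$y{\left(s \right)} = 5$
$\frac{78 + \left(25 - 16\right)}{27 + y{\left(-5 \right)}} + 24 \cdot 62 = \frac{78 + \left(25 - 16\right)}{27 + 5} + 24 \cdot 62 = \frac{78 + \left(25 - 16\right)}{32} + 1488 = \left(78 + 9\right) \frac{1}{32} + 1488 = 87 \cdot \frac{1}{32} + 1488 = \frac{87}{32} + 1488 = \frac{47703}{32}$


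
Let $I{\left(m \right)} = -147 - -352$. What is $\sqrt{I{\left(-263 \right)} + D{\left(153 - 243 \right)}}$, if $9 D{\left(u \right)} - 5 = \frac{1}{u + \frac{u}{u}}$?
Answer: $\frac{\sqrt{14653761}}{267} \approx 14.337$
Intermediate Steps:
$I{\left(m \right)} = 205$ ($I{\left(m \right)} = -147 + 352 = 205$)
$D{\left(u \right)} = \frac{5}{9} + \frac{1}{9 \left(1 + u\right)}$ ($D{\left(u \right)} = \frac{5}{9} + \frac{1}{9 \left(u + \frac{u}{u}\right)} = \frac{5}{9} + \frac{1}{9 \left(u + 1\right)} = \frac{5}{9} + \frac{1}{9 \left(1 + u\right)}$)
$\sqrt{I{\left(-263 \right)} + D{\left(153 - 243 \right)}} = \sqrt{205 + \frac{6 + 5 \left(153 - 243\right)}{9 \left(1 + \left(153 - 243\right)\right)}} = \sqrt{205 + \frac{6 + 5 \left(-90\right)}{9 \left(1 - 90\right)}} = \sqrt{205 + \frac{6 - 450}{9 \left(-89\right)}} = \sqrt{205 + \frac{1}{9} \left(- \frac{1}{89}\right) \left(-444\right)} = \sqrt{205 + \frac{148}{267}} = \sqrt{\frac{54883}{267}} = \frac{\sqrt{14653761}}{267}$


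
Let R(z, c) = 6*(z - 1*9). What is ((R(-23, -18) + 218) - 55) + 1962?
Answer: 1933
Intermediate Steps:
R(z, c) = -54 + 6*z (R(z, c) = 6*(z - 9) = 6*(-9 + z) = -54 + 6*z)
((R(-23, -18) + 218) - 55) + 1962 = (((-54 + 6*(-23)) + 218) - 55) + 1962 = (((-54 - 138) + 218) - 55) + 1962 = ((-192 + 218) - 55) + 1962 = (26 - 55) + 1962 = -29 + 1962 = 1933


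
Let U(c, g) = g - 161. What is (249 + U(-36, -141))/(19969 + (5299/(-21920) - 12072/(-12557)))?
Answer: -14588220320/5496654146057 ≈ -0.0026540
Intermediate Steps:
U(c, g) = -161 + g
(249 + U(-36, -141))/(19969 + (5299/(-21920) - 12072/(-12557))) = (249 + (-161 - 141))/(19969 + (5299/(-21920) - 12072/(-12557))) = (249 - 302)/(19969 + (5299*(-1/21920) - 12072*(-1/12557))) = -53/(19969 + (-5299/21920 + 12072/12557)) = -53/(19969 + 198078697/275249440) = -53/5496654146057/275249440 = -53*275249440/5496654146057 = -14588220320/5496654146057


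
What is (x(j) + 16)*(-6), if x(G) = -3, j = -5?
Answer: -78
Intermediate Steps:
(x(j) + 16)*(-6) = (-3 + 16)*(-6) = 13*(-6) = -78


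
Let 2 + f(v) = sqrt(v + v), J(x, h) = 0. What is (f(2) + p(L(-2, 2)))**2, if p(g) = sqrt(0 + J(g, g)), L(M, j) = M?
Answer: 0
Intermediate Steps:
p(g) = 0 (p(g) = sqrt(0 + 0) = sqrt(0) = 0)
f(v) = -2 + sqrt(2)*sqrt(v) (f(v) = -2 + sqrt(v + v) = -2 + sqrt(2*v) = -2 + sqrt(2)*sqrt(v))
(f(2) + p(L(-2, 2)))**2 = ((-2 + sqrt(2)*sqrt(2)) + 0)**2 = ((-2 + 2) + 0)**2 = (0 + 0)**2 = 0**2 = 0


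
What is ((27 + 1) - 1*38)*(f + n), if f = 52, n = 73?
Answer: -1250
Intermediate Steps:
((27 + 1) - 1*38)*(f + n) = ((27 + 1) - 1*38)*(52 + 73) = (28 - 38)*125 = -10*125 = -1250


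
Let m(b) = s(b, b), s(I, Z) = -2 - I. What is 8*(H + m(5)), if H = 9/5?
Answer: -208/5 ≈ -41.600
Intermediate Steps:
m(b) = -2 - b
H = 9/5 (H = 9*(⅕) = 9/5 ≈ 1.8000)
8*(H + m(5)) = 8*(9/5 + (-2 - 1*5)) = 8*(9/5 + (-2 - 5)) = 8*(9/5 - 7) = 8*(-26/5) = -208/5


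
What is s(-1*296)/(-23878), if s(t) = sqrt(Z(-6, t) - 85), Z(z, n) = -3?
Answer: -I*sqrt(22)/11939 ≈ -0.00039286*I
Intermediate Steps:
s(t) = 2*I*sqrt(22) (s(t) = sqrt(-3 - 85) = sqrt(-88) = 2*I*sqrt(22))
s(-1*296)/(-23878) = (2*I*sqrt(22))/(-23878) = (2*I*sqrt(22))*(-1/23878) = -I*sqrt(22)/11939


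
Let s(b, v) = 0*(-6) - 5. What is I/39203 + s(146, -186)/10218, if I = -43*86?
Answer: -37982179/400576254 ≈ -0.094819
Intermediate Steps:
s(b, v) = -5 (s(b, v) = 0 - 5 = -5)
I = -3698
I/39203 + s(146, -186)/10218 = -3698/39203 - 5/10218 = -37982179/400576254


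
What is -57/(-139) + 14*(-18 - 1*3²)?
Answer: -52485/139 ≈ -377.59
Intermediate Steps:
-57/(-139) + 14*(-18 - 1*3²) = -57*(-1/139) + 14*(-18 - 1*9) = 57/139 + 14*(-18 - 9) = 57/139 + 14*(-27) = 57/139 - 378 = -52485/139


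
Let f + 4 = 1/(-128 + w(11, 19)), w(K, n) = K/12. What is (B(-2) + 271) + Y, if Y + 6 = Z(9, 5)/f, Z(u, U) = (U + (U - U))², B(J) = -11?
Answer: 1514323/6112 ≈ 247.76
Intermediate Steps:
w(K, n) = K/12 (w(K, n) = K*(1/12) = K/12)
Z(u, U) = U² (Z(u, U) = (U + 0)² = U²)
f = -6112/1525 (f = -4 + 1/(-128 + (1/12)*11) = -4 + 1/(-128 + 11/12) = -4 + 1/(-1525/12) = -4 - 12/1525 = -6112/1525 ≈ -4.0079)
Y = -74797/6112 (Y = -6 + 5²/(-6112/1525) = -6 + 25*(-1525/6112) = -6 - 38125/6112 = -74797/6112 ≈ -12.238)
(B(-2) + 271) + Y = (-11 + 271) - 74797/6112 = 260 - 74797/6112 = 1514323/6112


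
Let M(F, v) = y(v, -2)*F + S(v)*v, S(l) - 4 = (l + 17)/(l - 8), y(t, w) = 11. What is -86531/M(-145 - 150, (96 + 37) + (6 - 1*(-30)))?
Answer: 13931491/382175 ≈ 36.453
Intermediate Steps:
S(l) = 4 + (17 + l)/(-8 + l) (S(l) = 4 + (l + 17)/(l - 8) = 4 + (17 + l)/(-8 + l))
M(F, v) = 11*F + 5*v*(-3 + v)/(-8 + v) (M(F, v) = 11*F + (5*(-3 + v)/(-8 + v))*v = 11*F + 5*v*(-3 + v)/(-8 + v))
-86531/M(-145 - 150, (96 + 37) + (6 - 1*(-30))) = -86531*(-8 + ((96 + 37) + (6 - 1*(-30))))/(5*((96 + 37) + (6 - 1*(-30)))*(-3 + ((96 + 37) + (6 - 1*(-30)))) + 11*(-145 - 150)*(-8 + ((96 + 37) + (6 - 1*(-30))))) = -86531*(-8 + (133 + (6 + 30)))/(5*(133 + (6 + 30))*(-3 + (133 + (6 + 30))) + 11*(-295)*(-8 + (133 + (6 + 30)))) = -86531*(-8 + (133 + 36))/(5*(133 + 36)*(-3 + (133 + 36)) + 11*(-295)*(-8 + (133 + 36))) = -86531*(-8 + 169)/(5*169*(-3 + 169) + 11*(-295)*(-8 + 169)) = -86531*161/(5*169*166 + 11*(-295)*161) = -86531*161/(140270 - 522445) = -86531/((1/161)*(-382175)) = -86531/(-382175/161) = -86531*(-161/382175) = 13931491/382175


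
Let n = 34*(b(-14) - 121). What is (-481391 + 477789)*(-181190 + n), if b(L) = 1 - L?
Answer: 665627988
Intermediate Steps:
n = -3604 (n = 34*((1 - 1*(-14)) - 121) = 34*((1 + 14) - 121) = 34*(15 - 121) = 34*(-106) = -3604)
(-481391 + 477789)*(-181190 + n) = (-481391 + 477789)*(-181190 - 3604) = -3602*(-184794) = 665627988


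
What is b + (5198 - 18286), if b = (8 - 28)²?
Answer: -12688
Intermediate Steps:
b = 400 (b = (-20)² = 400)
b + (5198 - 18286) = 400 + (5198 - 18286) = 400 - 13088 = -12688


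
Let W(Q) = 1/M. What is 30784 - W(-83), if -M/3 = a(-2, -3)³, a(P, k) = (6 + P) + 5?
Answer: 67324609/2187 ≈ 30784.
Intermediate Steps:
a(P, k) = 11 + P
M = -2187 (M = -3*(11 - 2)³ = -3*9³ = -3*729 = -2187)
W(Q) = -1/2187 (W(Q) = 1/(-2187) = -1/2187)
30784 - W(-83) = 30784 - 1*(-1/2187) = 30784 + 1/2187 = 67324609/2187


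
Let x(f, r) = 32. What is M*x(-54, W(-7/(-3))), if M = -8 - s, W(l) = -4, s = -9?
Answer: 32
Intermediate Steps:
M = 1 (M = -8 - 1*(-9) = -8 + 9 = 1)
M*x(-54, W(-7/(-3))) = 1*32 = 32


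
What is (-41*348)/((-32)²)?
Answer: -3567/256 ≈ -13.934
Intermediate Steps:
(-41*348)/((-32)²) = -14268/1024 = -14268*1/1024 = -3567/256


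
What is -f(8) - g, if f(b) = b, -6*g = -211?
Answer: -259/6 ≈ -43.167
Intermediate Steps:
g = 211/6 (g = -⅙*(-211) = 211/6 ≈ 35.167)
-f(8) - g = -1*8 - 1*211/6 = -8 - 211/6 = -259/6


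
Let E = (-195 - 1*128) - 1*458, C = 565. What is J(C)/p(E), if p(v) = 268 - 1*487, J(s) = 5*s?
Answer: -2825/219 ≈ -12.900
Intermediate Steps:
E = -781 (E = (-195 - 128) - 458 = -323 - 458 = -781)
p(v) = -219 (p(v) = 268 - 487 = -219)
J(C)/p(E) = (5*565)/(-219) = 2825*(-1/219) = -2825/219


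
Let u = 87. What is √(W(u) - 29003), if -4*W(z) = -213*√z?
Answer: √(-116012 + 213*√87)/2 ≈ 168.84*I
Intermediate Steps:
W(z) = 213*√z/4 (W(z) = -(-213)*√z/4 = 213*√z/4)
√(W(u) - 29003) = √(213*√87/4 - 29003) = √(-29003 + 213*√87/4)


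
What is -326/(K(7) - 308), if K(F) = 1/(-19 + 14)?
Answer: 1630/1541 ≈ 1.0578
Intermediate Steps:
K(F) = -1/5 (K(F) = 1/(-5) = -1/5)
-326/(K(7) - 308) = -326/(-1/5 - 308) = -326/(-1541/5) = -326*(-5/1541) = 1630/1541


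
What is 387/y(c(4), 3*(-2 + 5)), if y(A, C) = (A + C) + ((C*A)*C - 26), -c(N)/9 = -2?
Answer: 387/1459 ≈ 0.26525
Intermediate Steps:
c(N) = 18 (c(N) = -9*(-2) = 18)
y(A, C) = -26 + A + C + A*C² (y(A, C) = (A + C) + ((A*C)*C - 26) = (A + C) + (A*C² - 26) = (A + C) + (-26 + A*C²) = -26 + A + C + A*C²)
387/y(c(4), 3*(-2 + 5)) = 387/(-26 + 18 + 3*(-2 + 5) + 18*(3*(-2 + 5))²) = 387/(-26 + 18 + 3*3 + 18*(3*3)²) = 387/(-26 + 18 + 9 + 18*9²) = 387/(-26 + 18 + 9 + 18*81) = 387/(-26 + 18 + 9 + 1458) = 387/1459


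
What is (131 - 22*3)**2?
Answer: 4225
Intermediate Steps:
(131 - 22*3)**2 = (131 - 66)**2 = 65**2 = 4225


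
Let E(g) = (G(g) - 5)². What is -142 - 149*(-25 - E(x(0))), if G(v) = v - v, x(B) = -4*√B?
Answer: 7308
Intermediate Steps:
G(v) = 0
E(g) = 25 (E(g) = (0 - 5)² = (-5)² = 25)
-142 - 149*(-25 - E(x(0))) = -142 - 149*(-25 - 1*25) = -142 - 149*(-25 - 25) = -142 - 149*(-50) = -142 + 7450 = 7308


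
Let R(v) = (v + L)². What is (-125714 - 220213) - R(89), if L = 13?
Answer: -356331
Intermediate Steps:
R(v) = (13 + v)² (R(v) = (v + 13)² = (13 + v)²)
(-125714 - 220213) - R(89) = (-125714 - 220213) - (13 + 89)² = -345927 - 1*102² = -345927 - 1*10404 = -345927 - 10404 = -356331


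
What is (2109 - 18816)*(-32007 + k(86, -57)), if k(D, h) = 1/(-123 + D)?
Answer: 19785431820/37 ≈ 5.3474e+8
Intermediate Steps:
(2109 - 18816)*(-32007 + k(86, -57)) = (2109 - 18816)*(-32007 + 1/(-123 + 86)) = -16707*(-32007 + 1/(-37)) = -16707*(-32007 - 1/37) = -16707*(-1184260/37) = 19785431820/37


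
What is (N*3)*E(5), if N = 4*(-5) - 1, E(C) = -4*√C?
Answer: 252*√5 ≈ 563.49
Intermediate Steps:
N = -21 (N = -20 - 1 = -21)
(N*3)*E(5) = (-21*3)*(-4*√5) = -(-252)*√5 = 252*√5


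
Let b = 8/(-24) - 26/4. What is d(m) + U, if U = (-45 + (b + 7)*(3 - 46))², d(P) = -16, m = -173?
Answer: 97393/36 ≈ 2705.4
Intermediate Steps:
b = -41/6 (b = 8*(-1/24) - 26*¼ = -⅓ - 13/2 = -41/6 ≈ -6.8333)
U = 97969/36 (U = (-45 + (-41/6 + 7)*(3 - 46))² = (-45 + (⅙)*(-43))² = (-45 - 43/6)² = (-313/6)² = 97969/36 ≈ 2721.4)
d(m) + U = -16 + 97969/36 = 97393/36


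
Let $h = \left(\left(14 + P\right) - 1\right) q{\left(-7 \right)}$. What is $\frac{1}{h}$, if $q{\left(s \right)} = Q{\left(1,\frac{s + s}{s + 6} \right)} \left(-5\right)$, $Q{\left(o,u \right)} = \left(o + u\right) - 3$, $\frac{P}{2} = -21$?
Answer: $\frac{1}{1740} \approx 0.00057471$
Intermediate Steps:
$P = -42$ ($P = 2 \left(-21\right) = -42$)
$Q{\left(o,u \right)} = -3 + o + u$
$q{\left(s \right)} = 10 - \frac{10 s}{6 + s}$ ($q{\left(s \right)} = \left(-3 + 1 + \frac{s + s}{s + 6}\right) \left(-5\right) = \left(-3 + 1 + \frac{2 s}{6 + s}\right) \left(-5\right) = \left(-2 + \frac{2 s}{6 + s}\right) \left(-5\right) = 10 - \frac{10 s}{6 + s}$)
$h = 1740$ ($h = \left(\left(14 - 42\right) - 1\right) \frac{60}{6 - 7} = \left(-28 - 1\right) \frac{60}{-1} = - 29 \cdot 60 \left(-1\right) = \left(-29\right) \left(-60\right) = 1740$)
$\frac{1}{h} = \frac{1}{1740}$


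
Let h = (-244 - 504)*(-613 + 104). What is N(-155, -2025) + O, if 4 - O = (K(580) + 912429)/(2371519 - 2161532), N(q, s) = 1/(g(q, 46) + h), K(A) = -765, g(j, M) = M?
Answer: -27307665061/79958429886 ≈ -0.34152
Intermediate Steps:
h = 380732 (h = -748*(-509) = 380732)
N(q, s) = 1/380778 (N(q, s) = 1/(46 + 380732) = 1/380778)
O = -71716/209987 (O = 4 - (-765 + 912429)/(2371519 - 2161532) = 4 - 911664/209987 = -71716/209987 ≈ -0.34153)
N(-155, -2025) + O = 1/380778 - 71716/209987 = -27307665061/79958429886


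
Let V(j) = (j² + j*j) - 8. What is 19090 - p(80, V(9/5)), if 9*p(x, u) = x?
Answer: 171730/9 ≈ 19081.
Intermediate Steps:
V(j) = -8 + 2*j² (V(j) = (j² + j²) - 8 = 2*j² - 8 = -8 + 2*j²)
p(x, u) = x/9
19090 - p(80, V(9/5)) = 19090 - 80/9 = 171730/9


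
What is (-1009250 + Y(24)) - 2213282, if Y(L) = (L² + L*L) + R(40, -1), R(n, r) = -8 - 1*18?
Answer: -3221406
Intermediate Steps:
R(n, r) = -26 (R(n, r) = -8 - 18 = -26)
Y(L) = -26 + 2*L² (Y(L) = (L² + L*L) - 26 = (L² + L²) - 26 = 2*L² - 26 = -26 + 2*L²)
(-1009250 + Y(24)) - 2213282 = (-1009250 + (-26 + 2*24²)) - 2213282 = (-1009250 + (-26 + 2*576)) - 2213282 = (-1009250 + (-26 + 1152)) - 2213282 = (-1009250 + 1126) - 2213282 = -1008124 - 2213282 = -3221406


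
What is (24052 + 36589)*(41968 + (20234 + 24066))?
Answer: 5231377788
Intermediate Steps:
(24052 + 36589)*(41968 + (20234 + 24066)) = 60641*(41968 + 44300) = 60641*86268 = 5231377788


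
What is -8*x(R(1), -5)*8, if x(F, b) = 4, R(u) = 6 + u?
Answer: -256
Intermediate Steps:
-8*x(R(1), -5)*8 = -8*4*8 = -32*8 = -256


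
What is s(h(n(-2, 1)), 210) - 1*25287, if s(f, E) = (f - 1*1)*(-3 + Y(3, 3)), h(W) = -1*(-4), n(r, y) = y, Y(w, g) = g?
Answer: -25287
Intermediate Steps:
h(W) = 4
s(f, E) = 0 (s(f, E) = (f - 1*1)*(-3 + 3) = (f - 1)*0 = (-1 + f)*0 = 0)
s(h(n(-2, 1)), 210) - 1*25287 = 0 - 1*25287 = 0 - 25287 = -25287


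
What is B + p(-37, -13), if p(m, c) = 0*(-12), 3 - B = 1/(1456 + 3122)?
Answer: 13733/4578 ≈ 2.9998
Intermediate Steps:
B = 13733/4578 (B = 3 - 1/(1456 + 3122) = 3 - 1/4578 = 13733/4578 ≈ 2.9998)
p(m, c) = 0
B + p(-37, -13) = 13733/4578 + 0 = 13733/4578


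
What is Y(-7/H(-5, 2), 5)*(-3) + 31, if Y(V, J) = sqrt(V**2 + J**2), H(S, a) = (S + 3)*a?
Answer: 31 - 3*sqrt(449)/4 ≈ 15.108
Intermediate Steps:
H(S, a) = a*(3 + S) (H(S, a) = (3 + S)*a = a*(3 + S))
Y(V, J) = sqrt(J**2 + V**2)
Y(-7/H(-5, 2), 5)*(-3) + 31 = sqrt(5**2 + (-7*1/(2*(3 - 5)))**2)*(-3) + 31 = sqrt(25 + (-7/(2*(-2)))**2)*(-3) + 31 = sqrt(25 + (-7/(-4))**2)*(-3) + 31 = sqrt(25 + (-7*(-1/4))**2)*(-3) + 31 = sqrt(25 + (7/4)**2)*(-3) + 31 = sqrt(25 + 49/16)*(-3) + 31 = sqrt(449/16)*(-3) + 31 = (sqrt(449)/4)*(-3) + 31 = -3*sqrt(449)/4 + 31 = 31 - 3*sqrt(449)/4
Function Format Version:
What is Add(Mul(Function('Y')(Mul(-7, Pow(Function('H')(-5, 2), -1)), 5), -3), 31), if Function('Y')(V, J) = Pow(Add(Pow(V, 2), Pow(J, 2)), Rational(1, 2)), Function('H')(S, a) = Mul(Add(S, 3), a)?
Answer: Add(31, Mul(Rational(-3, 4), Pow(449, Rational(1, 2)))) ≈ 15.108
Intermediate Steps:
Function('H')(S, a) = Mul(a, Add(3, S)) (Function('H')(S, a) = Mul(Add(3, S), a) = Mul(a, Add(3, S)))
Function('Y')(V, J) = Pow(Add(Pow(J, 2), Pow(V, 2)), Rational(1, 2))
Add(Mul(Function('Y')(Mul(-7, Pow(Function('H')(-5, 2), -1)), 5), -3), 31) = Add(Mul(Pow(Add(Pow(5, 2), Pow(Mul(-7, Pow(Mul(2, Add(3, -5)), -1)), 2)), Rational(1, 2)), -3), 31) = Add(Mul(Pow(Add(25, Pow(Mul(-7, Pow(Mul(2, -2), -1)), 2)), Rational(1, 2)), -3), 31) = Add(Mul(Pow(Add(25, Pow(Mul(-7, Pow(-4, -1)), 2)), Rational(1, 2)), -3), 31) = Add(Mul(Pow(Add(25, Pow(Mul(-7, Rational(-1, 4)), 2)), Rational(1, 2)), -3), 31) = Add(Mul(Pow(Add(25, Pow(Rational(7, 4), 2)), Rational(1, 2)), -3), 31) = Add(Mul(Pow(Add(25, Rational(49, 16)), Rational(1, 2)), -3), 31) = Add(Mul(Pow(Rational(449, 16), Rational(1, 2)), -3), 31) = Add(Mul(Mul(Rational(1, 4), Pow(449, Rational(1, 2))), -3), 31) = Add(Mul(Rational(-3, 4), Pow(449, Rational(1, 2))), 31) = Add(31, Mul(Rational(-3, 4), Pow(449, Rational(1, 2))))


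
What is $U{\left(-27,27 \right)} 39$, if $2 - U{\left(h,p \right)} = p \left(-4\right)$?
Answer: $4290$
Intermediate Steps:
$U{\left(h,p \right)} = 2 + 4 p$ ($U{\left(h,p \right)} = 2 - p \left(-4\right) = 2 - - 4 p = 2 + 4 p$)
$U{\left(-27,27 \right)} 39 = \left(2 + 4 \cdot 27\right) 39 = \left(2 + 108\right) 39 = 110 \cdot 39 = 4290$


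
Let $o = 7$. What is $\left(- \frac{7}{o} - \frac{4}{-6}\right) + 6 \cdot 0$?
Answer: $- \frac{1}{3} \approx -0.33333$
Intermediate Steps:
$\left(- \frac{7}{o} - \frac{4}{-6}\right) + 6 \cdot 0 = \left(- \frac{7}{7} - \frac{4}{-6}\right) + 6 \cdot 0 = \left(\left(-7\right) \frac{1}{7} - - \frac{2}{3}\right) + 0 = \left(-1 + \frac{2}{3}\right) + 0 = - \frac{1}{3} + 0 = - \frac{1}{3}$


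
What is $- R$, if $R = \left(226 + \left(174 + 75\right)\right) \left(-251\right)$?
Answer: $119225$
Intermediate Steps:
$R = -119225$ ($R = \left(226 + 249\right) \left(-251\right) = 475 \left(-251\right) = -119225$)
$- R = \left(-1\right) \left(-119225\right) = 119225$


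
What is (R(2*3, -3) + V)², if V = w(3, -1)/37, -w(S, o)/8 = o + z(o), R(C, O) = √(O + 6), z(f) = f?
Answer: 4363/1369 + 32*√3/37 ≈ 4.6850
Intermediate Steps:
R(C, O) = √(6 + O)
w(S, o) = -16*o (w(S, o) = -8*(o + o) = -16*o)
V = 16/37 (V = -16*(-1)/37 = 16*(1/37) = 16/37 ≈ 0.43243)
(R(2*3, -3) + V)² = (√(6 - 3) + 16/37)² = (√3 + 16/37)² = (16/37 + √3)²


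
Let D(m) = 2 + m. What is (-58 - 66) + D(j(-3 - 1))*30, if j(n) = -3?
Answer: -154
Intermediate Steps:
(-58 - 66) + D(j(-3 - 1))*30 = (-58 - 66) + (2 - 3)*30 = -124 - 1*30 = -124 - 30 = -154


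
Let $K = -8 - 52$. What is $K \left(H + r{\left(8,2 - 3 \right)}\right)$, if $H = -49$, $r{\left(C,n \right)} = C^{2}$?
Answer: $-900$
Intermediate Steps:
$K = -60$ ($K = -8 - 52 = -60$)
$K \left(H + r{\left(8,2 - 3 \right)}\right) = - 60 \left(-49 + 8^{2}\right) = - 60 \left(-49 + 64\right) = \left(-60\right) 15 = -900$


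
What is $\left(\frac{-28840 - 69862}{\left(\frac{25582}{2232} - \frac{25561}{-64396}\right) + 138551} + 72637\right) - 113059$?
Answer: $- \frac{12578979017764479}{311185922314} \approx -40423.0$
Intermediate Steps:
$\left(\frac{-28840 - 69862}{\left(\frac{25582}{2232} - \frac{25561}{-64396}\right) + 138551} + 72637\right) - 113059 = \left(\frac{-28840 - 69862}{\left(25582 \cdot \frac{1}{2232} - - \frac{25561}{64396}\right) + 138551} + 72637\right) - 113059 = \left(- \frac{98702}{\left(\frac{12791}{1116} + \frac{25561}{64396}\right) + 138551} + 72637\right) - 113059 = \left(- \frac{98702}{\frac{53263457}{4491621} + 138551} + 72637\right) - 113059 = \left(- \frac{98702}{\frac{622371844628}{4491621}} + 72637\right) - 113059 = \left(\left(-98702\right) \frac{4491621}{622371844628} + 72637\right) - 113059 = \left(- \frac{221665987971}{311185922314} + 72637\right) - 113059 = \frac{22603390173134047}{311185922314} - 113059 = - \frac{12578979017764479}{311185922314}$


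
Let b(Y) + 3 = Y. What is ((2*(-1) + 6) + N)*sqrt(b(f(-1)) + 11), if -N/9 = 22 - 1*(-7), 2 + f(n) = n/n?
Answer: -257*sqrt(7) ≈ -679.96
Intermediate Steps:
f(n) = -1 (f(n) = -2 + n/n = -2 + 1 = -1)
b(Y) = -3 + Y
N = -261 (N = -9*(22 - 1*(-7)) = -9*(22 + 7) = -9*29 = -261)
((2*(-1) + 6) + N)*sqrt(b(f(-1)) + 11) = ((2*(-1) + 6) - 261)*sqrt((-3 - 1) + 11) = ((-2 + 6) - 261)*sqrt(-4 + 11) = (4 - 261)*sqrt(7) = -257*sqrt(7)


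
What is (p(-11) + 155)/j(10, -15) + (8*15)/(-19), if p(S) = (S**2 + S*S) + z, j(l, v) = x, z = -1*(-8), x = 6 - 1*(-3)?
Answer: 735/19 ≈ 38.684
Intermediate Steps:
x = 9 (x = 6 + 3 = 9)
z = 8
j(l, v) = 9
p(S) = 8 + 2*S**2 (p(S) = (S**2 + S*S) + 8 = (S**2 + S**2) + 8 = 2*S**2 + 8 = 8 + 2*S**2)
(p(-11) + 155)/j(10, -15) + (8*15)/(-19) = ((8 + 2*(-11)**2) + 155)/9 + (8*15)/(-19) = ((8 + 2*121) + 155)*(1/9) + 120*(-1/19) = ((8 + 242) + 155)*(1/9) - 120/19 = (250 + 155)*(1/9) - 120/19 = 405*(1/9) - 120/19 = 45 - 120/19 = 735/19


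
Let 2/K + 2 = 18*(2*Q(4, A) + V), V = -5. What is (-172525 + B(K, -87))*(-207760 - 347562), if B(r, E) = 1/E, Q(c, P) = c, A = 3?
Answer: 8335203295672/87 ≈ 9.5807e+10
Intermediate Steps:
K = 1/26 (K = 2/(-2 + 18*(2*4 - 5)) = 2/(-2 + 18*(8 - 5)) = 2/(-2 + 18*3) = 2/(-2 + 54) = 2/52 = 2*(1/52) = 1/26 ≈ 0.038462)
(-172525 + B(K, -87))*(-207760 - 347562) = (-172525 + 1/(-87))*(-207760 - 347562) = (-172525 - 1/87)*(-555322) = -15009676/87*(-555322) = 8335203295672/87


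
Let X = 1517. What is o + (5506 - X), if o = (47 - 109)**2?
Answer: 7833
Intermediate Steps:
o = 3844 (o = (-62)**2 = 3844)
o + (5506 - X) = 3844 + (5506 - 1*1517) = 3844 + (5506 - 1517) = 3844 + 3989 = 7833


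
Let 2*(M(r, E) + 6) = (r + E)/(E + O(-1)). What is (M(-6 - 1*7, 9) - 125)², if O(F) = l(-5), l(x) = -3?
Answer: 155236/9 ≈ 17248.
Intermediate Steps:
O(F) = -3
M(r, E) = -6 + (E + r)/(2*(-3 + E)) (M(r, E) = -6 + ((r + E)/(E - 3))/2 = -6 + ((E + r)/(-3 + E))/2 = -6 + (E + r)/(2*(-3 + E)))
(M(-6 - 1*7, 9) - 125)² = ((36 + (-6 - 1*7) - 11*9)/(2*(-3 + 9)) - 125)² = ((½)*(36 + (-6 - 7) - 99)/6 - 125)² = ((½)*(⅙)*(36 - 13 - 99) - 125)² = ((½)*(⅙)*(-76) - 125)² = (-19/3 - 125)² = (-394/3)² = 155236/9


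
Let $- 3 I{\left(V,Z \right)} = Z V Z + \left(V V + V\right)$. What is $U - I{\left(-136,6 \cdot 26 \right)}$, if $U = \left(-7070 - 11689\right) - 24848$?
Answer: $-1140719$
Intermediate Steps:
$U = -43607$ ($U = \left(-7070 - 11689\right) - 24848 = -18759 - 24848 = -43607$)
$I{\left(V,Z \right)} = - \frac{V}{3} - \frac{V^{2}}{3} - \frac{V Z^{2}}{3}$ ($I{\left(V,Z \right)} = - \frac{Z V Z + \left(V V + V\right)}{3} = - \frac{V Z Z + \left(V^{2} + V\right)}{3} = - \frac{V Z^{2} + \left(V + V^{2}\right)}{3} = - \frac{V + V^{2} + V Z^{2}}{3} = - \frac{V}{3} - \frac{V^{2}}{3} - \frac{V Z^{2}}{3}$)
$U - I{\left(-136,6 \cdot 26 \right)} = -43607 - \left(- \frac{1}{3}\right) \left(-136\right) \left(1 - 136 + \left(6 \cdot 26\right)^{2}\right) = -43607 - \left(- \frac{1}{3}\right) \left(-136\right) \left(1 - 136 + 156^{2}\right) = -43607 - \left(- \frac{1}{3}\right) \left(-136\right) \left(1 - 136 + 24336\right) = -43607 - \left(- \frac{1}{3}\right) \left(-136\right) 24201 = -43607 - 1097112 = -1140719$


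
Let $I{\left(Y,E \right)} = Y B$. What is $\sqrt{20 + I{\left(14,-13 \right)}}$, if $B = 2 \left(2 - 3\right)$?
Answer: $2 i \sqrt{2} \approx 2.8284 i$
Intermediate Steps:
$B = -2$ ($B = 2 \left(-1\right) = -2$)
$I{\left(Y,E \right)} = - 2 Y$ ($I{\left(Y,E \right)} = Y \left(-2\right) = - 2 Y$)
$\sqrt{20 + I{\left(14,-13 \right)}} = \sqrt{20 - 28} = \sqrt{-8} = 2 i \sqrt{2}$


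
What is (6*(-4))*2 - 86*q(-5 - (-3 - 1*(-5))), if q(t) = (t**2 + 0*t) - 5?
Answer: -3832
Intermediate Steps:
q(t) = -5 + t**2 (q(t) = (t**2 + 0) - 5 = t**2 - 5 = -5 + t**2)
(6*(-4))*2 - 86*q(-5 - (-3 - 1*(-5))) = (6*(-4))*2 - 86*(-5 + (-5 - (-3 - 1*(-5)))**2) = -24*2 - 86*(-5 + (-5 - (-3 + 5))**2) = -48 - 86*(-5 + (-5 - 1*2)**2) = -48 - 86*(-5 + (-5 - 2)**2) = -48 - 86*(-5 + (-7)**2) = -48 - 86*(-5 + 49) = -48 - 86*44 = -48 - 3784 = -3832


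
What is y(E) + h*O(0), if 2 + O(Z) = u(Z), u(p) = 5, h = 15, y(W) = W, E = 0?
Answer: 45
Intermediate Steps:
O(Z) = 3 (O(Z) = -2 + 5 = 3)
y(E) + h*O(0) = 0 + 15*3 = 0 + 45 = 45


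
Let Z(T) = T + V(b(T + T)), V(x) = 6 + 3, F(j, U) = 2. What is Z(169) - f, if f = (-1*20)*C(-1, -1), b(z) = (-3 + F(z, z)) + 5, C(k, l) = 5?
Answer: 278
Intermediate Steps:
b(z) = 4 (b(z) = (-3 + 2) + 5 = -1 + 5 = 4)
f = -100 (f = -1*20*5 = -20*5 = -100)
V(x) = 9
Z(T) = 9 + T (Z(T) = T + 9 = 9 + T)
Z(169) - f = (9 + 169) - 1*(-100) = 178 + 100 = 278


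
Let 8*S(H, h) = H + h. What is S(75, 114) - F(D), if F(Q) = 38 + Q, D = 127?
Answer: -1131/8 ≈ -141.38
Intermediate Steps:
S(H, h) = H/8 + h/8 (S(H, h) = (H + h)/8 = H/8 + h/8)
S(75, 114) - F(D) = ((1/8)*75 + (1/8)*114) - (38 + 127) = (75/8 + 57/4) - 1*165 = 189/8 - 165 = -1131/8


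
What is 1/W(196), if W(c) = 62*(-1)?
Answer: -1/62 ≈ -0.016129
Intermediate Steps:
W(c) = -62
1/W(196) = 1/(-62) = -1/62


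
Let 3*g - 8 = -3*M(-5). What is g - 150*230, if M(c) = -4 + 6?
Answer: -103498/3 ≈ -34499.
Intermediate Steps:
M(c) = 2
g = ⅔ (g = 8/3 + (-3*2)/3 = 8/3 + (⅓)*(-6) = 8/3 - 2 = ⅔ ≈ 0.66667)
g - 150*230 = ⅔ - 150*230 = ⅔ - 34500 = -103498/3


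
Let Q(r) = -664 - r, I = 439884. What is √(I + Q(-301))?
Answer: √439521 ≈ 662.96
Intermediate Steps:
√(I + Q(-301)) = √(439884 + (-664 - 1*(-301))) = √(439884 + (-664 + 301)) = √(439884 - 363) = √439521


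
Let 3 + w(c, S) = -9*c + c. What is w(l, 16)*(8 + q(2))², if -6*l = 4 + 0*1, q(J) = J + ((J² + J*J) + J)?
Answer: 2800/3 ≈ 933.33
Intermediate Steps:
q(J) = 2*J + 2*J² (q(J) = J + ((J² + J²) + J) = J + (2*J² + J) = J + (J + 2*J²) = 2*J + 2*J²)
l = -⅔ (l = -(4 + 0*1)/6 = -(4 + 0)/6 = -⅙*4 = -⅔ ≈ -0.66667)
w(c, S) = -3 - 8*c (w(c, S) = -3 + (-9*c + c) = -3 - 8*c)
w(l, 16)*(8 + q(2))² = (-3 - 8*(-⅔))*(8 + 2*2*(1 + 2))² = (-3 + 16/3)*(8 + 2*2*3)² = 7*(8 + 12)²/3 = (7/3)*20² = (7/3)*400 = 2800/3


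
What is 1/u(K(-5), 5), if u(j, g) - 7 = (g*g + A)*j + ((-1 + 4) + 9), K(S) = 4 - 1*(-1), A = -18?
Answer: 1/54 ≈ 0.018519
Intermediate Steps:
K(S) = 5 (K(S) = 4 + 1 = 5)
u(j, g) = 19 + j*(-18 + g²) (u(j, g) = 7 + ((g*g - 18)*j + ((-1 + 4) + 9)) = 7 + ((g² - 18)*j + (3 + 9)) = 7 + ((-18 + g²)*j + 12) = 7 + (j*(-18 + g²) + 12) = 7 + (12 + j*(-18 + g²)) = 19 + j*(-18 + g²))
1/u(K(-5), 5) = 1/(19 - 18*5 + 5*5²) = 1/(19 - 90 + 5*25) = 1/(19 - 90 + 125) = 1/54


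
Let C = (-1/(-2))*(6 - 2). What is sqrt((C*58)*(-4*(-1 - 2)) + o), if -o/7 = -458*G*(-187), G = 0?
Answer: 4*sqrt(87) ≈ 37.310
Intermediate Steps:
C = 2 (C = -1*(-1/2)*4 = (1/2)*4 = 2)
o = 0 (o = -(-3206)*0*(-187) = -(-3206)*0 = -7*0 = 0)
sqrt((C*58)*(-4*(-1 - 2)) + o) = sqrt((2*58)*(-4*(-1 - 2)) + 0) = sqrt(116*(-4*(-3)) + 0) = sqrt(116*12 + 0) = sqrt(1392 + 0) = sqrt(1392) = 4*sqrt(87)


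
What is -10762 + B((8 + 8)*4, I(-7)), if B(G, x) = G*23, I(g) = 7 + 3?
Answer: -9290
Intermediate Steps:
I(g) = 10
B(G, x) = 23*G
-10762 + B((8 + 8)*4, I(-7)) = -10762 + 23*((8 + 8)*4) = -10762 + 23*(16*4) = -10762 + 23*64 = -10762 + 1472 = -9290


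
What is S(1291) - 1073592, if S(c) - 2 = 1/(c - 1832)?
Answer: -580812191/541 ≈ -1.0736e+6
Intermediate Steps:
S(c) = 2 + 1/(-1832 + c) (S(c) = 2 + 1/(c - 1832) = 2 + 1/(-1832 + c))
S(1291) - 1073592 = (-3663 + 2*1291)/(-1832 + 1291) - 1073592 = (-3663 + 2582)/(-541) - 1073592 = -1/541*(-1081) - 1073592 = 1081/541 - 1073592 = -580812191/541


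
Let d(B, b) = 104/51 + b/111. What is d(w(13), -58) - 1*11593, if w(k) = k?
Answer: -7291043/629 ≈ -11591.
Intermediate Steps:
d(B, b) = 104/51 + b/111 (d(B, b) = 104*(1/51) + b*(1/111) = 104/51 + b/111)
d(w(13), -58) - 1*11593 = (104/51 + (1/111)*(-58)) - 1*11593 = (104/51 - 58/111) - 11593 = 954/629 - 11593 = -7291043/629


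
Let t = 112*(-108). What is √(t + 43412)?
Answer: 2*√7829 ≈ 176.96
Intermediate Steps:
t = -12096
√(t + 43412) = √(-12096 + 43412) = √31316 = 2*√7829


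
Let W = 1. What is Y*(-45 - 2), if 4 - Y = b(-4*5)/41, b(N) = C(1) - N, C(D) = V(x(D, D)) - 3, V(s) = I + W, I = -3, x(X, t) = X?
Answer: -7003/41 ≈ -170.80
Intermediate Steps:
V(s) = -2 (V(s) = -3 + 1 = -2)
C(D) = -5 (C(D) = -2 - 3 = -5)
b(N) = -5 - N
Y = 149/41 (Y = 4 - (-5 - (-4)*5)/41 = 4 - (-5 - 1*(-20))/41 = 4 - (-5 + 20)/41 = 4 - 15/41 = 149/41 ≈ 3.6341)
Y*(-45 - 2) = 149*(-45 - 2)/41 = (149/41)*(-47) = -7003/41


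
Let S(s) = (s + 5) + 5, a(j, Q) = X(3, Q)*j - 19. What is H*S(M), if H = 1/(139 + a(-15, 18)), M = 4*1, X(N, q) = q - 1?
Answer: -14/135 ≈ -0.10370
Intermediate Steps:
X(N, q) = -1 + q
a(j, Q) = -19 + j*(-1 + Q) (a(j, Q) = (-1 + Q)*j - 19 = j*(-1 + Q) - 19 = -19 + j*(-1 + Q))
M = 4
H = -1/135 (H = 1/(139 + (-19 - 15*(-1 + 18))) = 1/(139 + (-19 - 15*17)) = 1/(139 + (-19 - 255)) = 1/(139 - 274) = 1/(-135) = -1/135 ≈ -0.0074074)
S(s) = 10 + s (S(s) = (5 + s) + 5 = 10 + s)
H*S(M) = -(10 + 4)/135 = -1/135*14 = -14/135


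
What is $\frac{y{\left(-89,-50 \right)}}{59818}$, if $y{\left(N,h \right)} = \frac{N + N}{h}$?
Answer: $\frac{89}{1495450} \approx 5.9514 \cdot 10^{-5}$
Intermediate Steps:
$y{\left(N,h \right)} = \frac{2 N}{h}$
$\frac{y{\left(-89,-50 \right)}}{59818} = \frac{2 \left(-89\right) \frac{1}{-50}}{59818} = 2 \left(-89\right) \left(- \frac{1}{50}\right) \frac{1}{59818} = \frac{89}{25} \cdot \frac{1}{59818} = \frac{89}{1495450}$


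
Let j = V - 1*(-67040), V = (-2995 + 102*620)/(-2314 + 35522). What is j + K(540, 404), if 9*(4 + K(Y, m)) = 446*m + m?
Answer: 8677563967/99624 ≈ 87103.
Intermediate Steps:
V = 60245/33208 (V = (-2995 + 63240)/33208 = 60245*(1/33208) = 60245/33208 ≈ 1.8142)
K(Y, m) = -4 + 149*m/3 (K(Y, m) = -4 + (446*m + m)/9 = -4 + (447*m)/9 = -4 + 149*m/3)
j = 2226324565/33208 (j = 60245/33208 - 1*(-67040) = 60245/33208 + 67040 = 2226324565/33208 ≈ 67042.)
j + K(540, 404) = 2226324565/33208 + (-4 + (149/3)*404) = 2226324565/33208 + (-4 + 60196/3) = 2226324565/33208 + 60184/3 = 8677563967/99624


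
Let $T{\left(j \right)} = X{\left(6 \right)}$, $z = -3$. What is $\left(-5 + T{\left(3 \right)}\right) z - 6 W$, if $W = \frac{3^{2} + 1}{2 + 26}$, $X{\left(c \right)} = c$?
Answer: $- \frac{36}{7} \approx -5.1429$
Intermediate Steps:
$T{\left(j \right)} = 6$
$W = \frac{5}{14}$ ($W = \frac{9 + 1}{28} = 10 \cdot \frac{1}{28} = \frac{5}{14} \approx 0.35714$)
$\left(-5 + T{\left(3 \right)}\right) z - 6 W = \left(-5 + 6\right) \left(-3\right) - \frac{15}{7} = 1 \left(-3\right) - \frac{15}{7} = -3 - \frac{15}{7} = - \frac{36}{7}$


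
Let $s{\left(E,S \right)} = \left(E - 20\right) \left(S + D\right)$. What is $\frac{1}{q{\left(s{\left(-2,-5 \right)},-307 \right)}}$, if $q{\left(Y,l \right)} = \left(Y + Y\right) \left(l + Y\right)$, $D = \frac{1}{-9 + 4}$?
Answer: $- \frac{25}{1101672} \approx -2.2693 \cdot 10^{-5}$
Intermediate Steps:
$D = - \frac{1}{5}$ ($D = \frac{1}{-5} = - \frac{1}{5} \approx -0.2$)
$s{\left(E,S \right)} = \left(-20 + E\right) \left(- \frac{1}{5} + S\right)$ ($s{\left(E,S \right)} = \left(E - 20\right) \left(S - \frac{1}{5}\right) = \left(-20 + E\right) \left(- \frac{1}{5} + S\right)$)
$q{\left(Y,l \right)} = 2 Y \left(Y + l\right)$
$\frac{1}{q{\left(s{\left(-2,-5 \right)},-307 \right)}} = \frac{1}{2 \left(4 - -100 - - \frac{2}{5} - -10\right) \left(\left(4 - -100 - - \frac{2}{5} - -10\right) - 307\right)} = \frac{1}{2 \left(4 + 100 + \frac{2}{5} + 10\right) \left(\left(4 + 100 + \frac{2}{5} + 10\right) - 307\right)} = \frac{1}{2 \cdot \frac{572}{5} \left(\frac{572}{5} - 307\right)} = \frac{1}{2 \cdot \frac{572}{5} \left(- \frac{963}{5}\right)} = \frac{1}{- \frac{1101672}{25}} = - \frac{25}{1101672}$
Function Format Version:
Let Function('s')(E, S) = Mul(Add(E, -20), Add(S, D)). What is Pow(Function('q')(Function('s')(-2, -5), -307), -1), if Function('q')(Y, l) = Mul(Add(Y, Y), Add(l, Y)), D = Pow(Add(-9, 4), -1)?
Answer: Rational(-25, 1101672) ≈ -2.2693e-5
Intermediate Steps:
D = Rational(-1, 5) (D = Pow(-5, -1) = Rational(-1, 5) ≈ -0.20000)
Function('s')(E, S) = Mul(Add(-20, E), Add(Rational(-1, 5), S)) (Function('s')(E, S) = Mul(Add(E, -20), Add(S, Rational(-1, 5))) = Mul(Add(-20, E), Add(Rational(-1, 5), S)))
Function('q')(Y, l) = Mul(2, Y, Add(Y, l)) (Function('q')(Y, l) = Mul(Mul(2, Y), Add(Y, l)) = Mul(2, Y, Add(Y, l)))
Pow(Function('q')(Function('s')(-2, -5), -307), -1) = Pow(Mul(2, Add(4, Mul(-20, -5), Mul(Rational(-1, 5), -2), Mul(-2, -5)), Add(Add(4, Mul(-20, -5), Mul(Rational(-1, 5), -2), Mul(-2, -5)), -307)), -1) = Pow(Mul(2, Add(4, 100, Rational(2, 5), 10), Add(Add(4, 100, Rational(2, 5), 10), -307)), -1) = Pow(Mul(2, Rational(572, 5), Add(Rational(572, 5), -307)), -1) = Pow(Mul(2, Rational(572, 5), Rational(-963, 5)), -1) = Pow(Rational(-1101672, 25), -1) = Rational(-25, 1101672)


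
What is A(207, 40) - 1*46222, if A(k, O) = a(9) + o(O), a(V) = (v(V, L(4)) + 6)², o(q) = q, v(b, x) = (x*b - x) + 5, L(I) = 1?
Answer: -45821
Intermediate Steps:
v(b, x) = 5 - x + b*x (v(b, x) = (b*x - x) + 5 = (-x + b*x) + 5 = 5 - x + b*x)
a(V) = (10 + V)² (a(V) = ((5 - 1*1 + V*1) + 6)² = ((5 - 1 + V) + 6)² = ((4 + V) + 6)² = (10 + V)²)
A(k, O) = 361 + O (A(k, O) = (10 + 9)² + O = 19² + O = 361 + O)
A(207, 40) - 1*46222 = (361 + 40) - 1*46222 = 401 - 46222 = -45821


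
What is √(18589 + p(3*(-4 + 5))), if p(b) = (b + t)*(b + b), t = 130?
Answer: √19387 ≈ 139.24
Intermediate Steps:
p(b) = 2*b*(130 + b) (p(b) = (b + 130)*(b + b) = (130 + b)*(2*b) = 2*b*(130 + b))
√(18589 + p(3*(-4 + 5))) = √(18589 + 2*(3*(-4 + 5))*(130 + 3*(-4 + 5))) = √(18589 + 2*(3*1)*(130 + 3*1)) = √(18589 + 2*3*(130 + 3)) = √(18589 + 2*3*133) = √(18589 + 798) = √19387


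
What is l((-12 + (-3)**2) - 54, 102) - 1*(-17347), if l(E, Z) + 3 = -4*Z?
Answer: 16936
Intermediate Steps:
l(E, Z) = -3 - 4*Z
l((-12 + (-3)**2) - 54, 102) - 1*(-17347) = (-3 - 4*102) - 1*(-17347) = (-3 - 408) + 17347 = -411 + 17347 = 16936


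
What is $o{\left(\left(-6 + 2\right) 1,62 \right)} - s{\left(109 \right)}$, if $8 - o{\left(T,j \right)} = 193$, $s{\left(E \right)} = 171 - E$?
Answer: $-247$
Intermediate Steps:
$o{\left(T,j \right)} = -185$ ($o{\left(T,j \right)} = 8 - 193 = -185$)
$o{\left(\left(-6 + 2\right) 1,62 \right)} - s{\left(109 \right)} = -185 - \left(171 - 109\right) = -185 - 62 = -247$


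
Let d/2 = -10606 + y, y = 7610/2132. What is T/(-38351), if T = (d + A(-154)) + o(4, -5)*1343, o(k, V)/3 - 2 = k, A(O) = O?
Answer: -1500469/20441083 ≈ -0.073405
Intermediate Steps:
y = 3805/1066 (y = 7610*(1/2132) = 3805/1066 ≈ 3.5694)
o(k, V) = 6 + 3*k
d = -11302191/533 (d = 2*(-10606 + 3805/1066) = 2*(-11302191/1066) = -11302191/533 ≈ -21205.)
T = 1500469/533 (T = (-11302191/533 - 154) + (6 + 3*4)*1343 = -11384273/533 + (6 + 12)*1343 = -11384273/533 + 18*1343 = -11384273/533 + 24174 = 1500469/533 ≈ 2815.1)
T/(-38351) = (1500469/533)/(-38351) = (1500469/533)*(-1/38351) = -1500469/20441083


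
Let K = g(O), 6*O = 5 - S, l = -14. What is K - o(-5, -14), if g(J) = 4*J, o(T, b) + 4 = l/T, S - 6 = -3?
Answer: 38/15 ≈ 2.5333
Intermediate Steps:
S = 3 (S = 6 - 3 = 3)
O = 1/3 (O = (5 - 1*3)/6 = (5 - 3)/6 = (1/6)*2 = 1/3 ≈ 0.33333)
o(T, b) = -4 - 14/T
K = 4/3 (K = 4*(1/3) = 4/3 ≈ 1.3333)
K - o(-5, -14) = 4/3 - (-4 - 14/(-5)) = 4/3 - (-4 - 14*(-1/5)) = 4/3 - (-4 + 14/5) = 4/3 - 1*(-6/5) = 4/3 + 6/5 = 38/15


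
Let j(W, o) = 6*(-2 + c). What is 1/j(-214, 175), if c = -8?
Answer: -1/60 ≈ -0.016667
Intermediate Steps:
j(W, o) = -60 (j(W, o) = 6*(-2 - 8) = 6*(-10) = -60)
1/j(-214, 175) = 1/(-60) = -1/60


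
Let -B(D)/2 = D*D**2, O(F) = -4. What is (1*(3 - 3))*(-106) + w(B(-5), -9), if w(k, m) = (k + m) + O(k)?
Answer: 237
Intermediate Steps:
B(D) = -2*D**3 (B(D) = -2*D*D**2 = -2*D**3)
w(k, m) = -4 + k + m (w(k, m) = (k + m) - 4 = -4 + k + m)
(1*(3 - 3))*(-106) + w(B(-5), -9) = (1*(3 - 3))*(-106) + (-4 - 2*(-5)**3 - 9) = (1*0)*(-106) + (-4 - 2*(-125) - 9) = 0*(-106) + (-4 + 250 - 9) = 0 + 237 = 237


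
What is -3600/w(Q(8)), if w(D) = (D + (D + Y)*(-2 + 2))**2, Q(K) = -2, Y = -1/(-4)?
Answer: -900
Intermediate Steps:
Y = 1/4 (Y = -1*(-1/4) = 1/4 ≈ 0.25000)
w(D) = D**2 (w(D) = (D + (D + 1/4)*(-2 + 2))**2 = (D + (1/4 + D)*0)**2 = (D + 0)**2 = D**2)
-3600/w(Q(8)) = -3600/((-2)**2) = -3600/4 = -3600*1/4 = -900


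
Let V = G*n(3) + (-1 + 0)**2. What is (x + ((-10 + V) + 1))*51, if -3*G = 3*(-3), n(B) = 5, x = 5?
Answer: 612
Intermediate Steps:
G = 3 (G = -(-3) = -1/3*(-9) = 3)
V = 16 (V = 3*5 + (-1 + 0)**2 = 15 + (-1)**2 = 15 + 1 = 16)
(x + ((-10 + V) + 1))*51 = (5 + ((-10 + 16) + 1))*51 = (5 + (6 + 1))*51 = (5 + 7)*51 = 12*51 = 612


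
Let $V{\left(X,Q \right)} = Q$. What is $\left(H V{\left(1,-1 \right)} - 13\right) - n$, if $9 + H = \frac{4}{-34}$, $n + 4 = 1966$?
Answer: $- \frac{33420}{17} \approx -1965.9$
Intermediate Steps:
$n = 1962$ ($n = -4 + 1966 = 1962$)
$H = - \frac{155}{17}$ ($H = -9 + \frac{4}{-34} = -9 + 4 \left(- \frac{1}{34}\right) = -9 - \frac{2}{17} = - \frac{155}{17} \approx -9.1176$)
$\left(H V{\left(1,-1 \right)} - 13\right) - n = \left(\left(- \frac{155}{17}\right) \left(-1\right) - 13\right) - 1962 = \left(\frac{155}{17} - 13\right) - 1962 = - \frac{66}{17} - 1962 = - \frac{33420}{17}$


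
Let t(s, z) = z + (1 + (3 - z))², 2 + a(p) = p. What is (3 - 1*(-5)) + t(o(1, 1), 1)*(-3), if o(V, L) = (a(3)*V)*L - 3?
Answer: -22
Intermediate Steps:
a(p) = -2 + p
o(V, L) = -3 + L*V (o(V, L) = ((-2 + 3)*V)*L - 3 = (1*V)*L - 3 = V*L - 3 = L*V - 3 = -3 + L*V)
t(s, z) = z + (4 - z)²
(3 - 1*(-5)) + t(o(1, 1), 1)*(-3) = (3 - 1*(-5)) + (1 + (-4 + 1)²)*(-3) = (3 + 5) + (1 + (-3)²)*(-3) = 8 + (1 + 9)*(-3) = 8 + 10*(-3) = 8 - 30 = -22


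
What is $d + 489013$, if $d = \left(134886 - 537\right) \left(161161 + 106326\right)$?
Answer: $35937099976$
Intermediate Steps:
$d = 35936610963$ ($d = 134349 \cdot 267487 = 35936610963$)
$d + 489013 = 35936610963 + 489013 = 35937099976$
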